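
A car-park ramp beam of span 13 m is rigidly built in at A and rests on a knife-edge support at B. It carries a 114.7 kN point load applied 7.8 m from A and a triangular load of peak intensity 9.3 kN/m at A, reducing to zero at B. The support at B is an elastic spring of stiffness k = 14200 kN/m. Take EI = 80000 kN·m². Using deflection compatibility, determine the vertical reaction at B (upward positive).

Release the roller at B. Primary structure: cantilever fixed at A.
Free-end deflection of the primary structure under the applied loading (downward +):
  point load 114.7 at a = 7.8: Pa²(3L − a)/(6EI) = 36287/EI
  triangular load, peak 9.3 at the fixed end: w₀L⁴/(30EI) = 8854/EI
  δ_0 = 45141/EI
Flexibility coefficient — unit upward force at B: δ_{BB} = L³/(3EI) = 732.3/EI.
With EI = 80000 kN·m²: δ_0 = 0.56427 m and δ_{BB} = 0.009154 m/kN.
Compatibility — the spring shortens by R_B/k under the reaction it provides: δ_0 − R_B·δ_{BB} = R_B/k. With 1/k = 0.00007 m/kN, R_B = δ_0 / (δ_{BB} + 1/k) = 0.56427 / (0.009154 + 0.00007) = 61.17 kN.

R_B = 61.17 kN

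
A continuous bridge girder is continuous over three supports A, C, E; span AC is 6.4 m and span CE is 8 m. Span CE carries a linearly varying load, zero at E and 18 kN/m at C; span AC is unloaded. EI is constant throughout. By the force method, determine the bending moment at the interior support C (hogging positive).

Take M_C as the redundant. Released structure: two simple spans AC and CE with a hinge at C.
Discontinuity in slope at C on the released structure — sum the simple-span end rotations:
  span CE: triangular load, peak 18: w₀L³/(45EI) = 204.8/EI
  relative rotation θ_0 = (0 + 204.8)/EI = 204.8/EI
A unit hogging moment at C produces rotation L₁/(3EI) + L₂/(3EI) = 4.8/EI.
Slope continuity at C: θ_0 = M_C·4.8/EI, so M_C = 204.8/4.8 = 42.67 kN·m (hogging).

M_C = 42.67 kN·m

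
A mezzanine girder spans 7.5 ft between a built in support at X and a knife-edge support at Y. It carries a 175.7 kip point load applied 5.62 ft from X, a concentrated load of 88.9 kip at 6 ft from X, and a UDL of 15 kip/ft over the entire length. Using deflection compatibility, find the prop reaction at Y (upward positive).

R_Y = 215.8 kip

Release the roller at Y. Primary structure: cantilever fixed at X.
Deflection at Y on the released cantilever, summing each load's contribution:
  point load 175.7 at a = 5.62: Pa²(3L − a)/(6EI) = 15612/EI
  point load 88.9 at a = 6: Pa²(3L − a)/(6EI) = 8801/EI
  UDL 15: wL⁴/(8EI) = 5933/EI
  δ_0 = 30346/EI
Flexibility coefficient — unit upward force at Y: δ_{YY} = L³/(3EI) = 140.6/EI.
Compatibility at Y: δ_0 − R_Y·δ_{YY} = 0, so R_Y = 30346/140.6 = 215.8 kip.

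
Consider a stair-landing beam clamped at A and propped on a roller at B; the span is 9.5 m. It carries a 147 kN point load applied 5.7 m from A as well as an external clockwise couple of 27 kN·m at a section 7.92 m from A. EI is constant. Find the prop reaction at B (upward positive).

R_B = 67.65 kN

Release the roller at B. Primary structure: cantilever fixed at A.
Primary-structure tip deflection at B by superposition:
  point load 147 at a = 5.7: Pa²(3L − a)/(6EI) = 18149/EI
  clockwise couple 27 at a = 7.92: M₀a(2L − a)/(2EI) = 1185/EI
  δ_0 = 19334/EI
Tip deflection under a unit load at B: L³/(3EI) = 285.8/EI.
The prop prevents deflection at B: R_B = δ_0/δ_{BB} = 19334/285.8 = 67.65 kN.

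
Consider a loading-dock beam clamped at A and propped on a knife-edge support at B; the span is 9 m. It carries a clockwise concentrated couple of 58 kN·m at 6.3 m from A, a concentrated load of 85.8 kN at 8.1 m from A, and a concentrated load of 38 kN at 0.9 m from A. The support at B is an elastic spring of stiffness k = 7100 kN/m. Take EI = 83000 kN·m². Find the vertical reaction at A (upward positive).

R_A = 45.26 kN

Take the reaction at B as the redundant and release it; the primary structure is a cantilever fixed at A.
Downward deflection at the released point B due to the loads:
  clockwise couple 58 at a = 6.3: M₀a(2L − a)/(2EI) = 2138/EI
  point load 85.8 at a = 8.1: Pa²(3L − a)/(6EI) = 17732/EI
  point load 38 at a = 0.9: Pa²(3L − a)/(6EI) = 133.9/EI
  δ_0 = 20004/EI
Flexibility coefficient — unit upward force at B: δ_{BB} = L³/(3EI) = 243/EI.
With EI = 83000 kN·m²: δ_0 = 0.24101 m and δ_{BB} = 0.002928 m/kN.
Compatibility — the spring shortens by R_B/k under the reaction it provides: δ_0 − R_B·δ_{BB} = R_B/k. With 1/k = 0.000141 m/kN, R_B = δ_0 / (δ_{BB} + 1/k) = 0.24101 / (0.002928 + 0.000141) = 78.54 kN.
Vertical equilibrium: R_A = ΣP − R_B = 123.8 − 78.54 = 45.26 kN.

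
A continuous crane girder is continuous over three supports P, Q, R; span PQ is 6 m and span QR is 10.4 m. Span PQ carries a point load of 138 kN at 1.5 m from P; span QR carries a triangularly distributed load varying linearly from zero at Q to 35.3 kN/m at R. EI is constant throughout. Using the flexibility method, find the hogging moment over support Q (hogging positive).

Release continuity at Q by inserting a hinge; the redundant is the internal moment M_Q. The primary structure is two simply-supported spans PQ and QR.
Rotations at Q on the released spans (each span's end-slope, ×1/EI):
  span PQ: point load 138 at a = 1.5: Pab(L + a)/(6LEI) = 194.1/EI
  span QR: triangular load, peak 35.3: 7w₀L³/(360EI) = 772.1/EI
  relative rotation θ_0 = (194.1 + 772.1)/EI = 966.2/EI
A unit hogging moment at Q produces rotation L₁/(3EI) + L₂/(3EI) = 5.467/EI.
Compatibility: M_Q·(L₁+L₂)/(3EI) = θ_0, giving M_Q = 176.7 kN·m (hogging).

M_Q = 176.7 kN·m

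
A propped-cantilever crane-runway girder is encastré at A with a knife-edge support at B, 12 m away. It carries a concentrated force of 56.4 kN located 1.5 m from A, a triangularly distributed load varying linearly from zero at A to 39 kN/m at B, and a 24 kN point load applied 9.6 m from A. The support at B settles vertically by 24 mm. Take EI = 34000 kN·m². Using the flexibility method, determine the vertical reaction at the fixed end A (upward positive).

Choose R_B as the redundant. The primary structure is the cantilever fixed at A.
Downward deflection at the released point B due to the loads:
  point load 56.4 at a = 1.5: Pa²(3L − a)/(6EI) = 729.7/EI
  triangular load, peak 39 at the free end: 11w₀L⁴/(120EI) = 74131/EI
  point load 24 at a = 9.6: Pa²(3L − a)/(6EI) = 9732/EI
  δ_0 = 84593/EI
Flexibility coefficient — unit upward force at B: δ_{BB} = L³/(3EI) = 576/EI.
With EI = 34000 kN·m²: δ_0 = 2.488 m and δ_{BB} = 0.016941 m/kN.
Compatibility — the beam at B must follow the support down by 0.024 m: δ_0 − R_B·δ_{BB} = 0.024, so R_B = (2.488 − 0.024)/0.016941 = 145.4 kN.
Vertical equilibrium: R_A = ΣP − R_B = 314.4 − 145.4 = 169 kN.

R_A = 169 kN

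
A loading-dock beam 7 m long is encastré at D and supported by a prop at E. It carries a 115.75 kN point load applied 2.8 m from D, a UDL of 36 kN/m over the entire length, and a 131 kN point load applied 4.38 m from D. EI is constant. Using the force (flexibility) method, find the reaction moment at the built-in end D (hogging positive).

M_D = 523.6 kN·m

Take the reaction at E as the redundant and release it; the primary structure is a cantilever fixed at D.
Free-end deflection of the primary structure under the applied loading (downward +):
  point load 115.75 at a = 2.8: Pa²(3L − a)/(6EI) = 2753/EI
  UDL 36: wL⁴/(8EI) = 10804/EI
  point load 131 at a = 4.38: Pa²(3L − a)/(6EI) = 6961/EI
  δ_0 = 20519/EI
Tip deflection under a unit load at E: L³/(3EI) = 114.3/EI.
Compatibility at E: δ_0 − R_E·δ_{EE} = 0, so R_E = 20519/114.3 = 179.5 kN.
Moment equilibrium about D: M_D = Σ(load moments about D) − R_E·L = 1780 − 179.5×7 = 523.6 kN·m.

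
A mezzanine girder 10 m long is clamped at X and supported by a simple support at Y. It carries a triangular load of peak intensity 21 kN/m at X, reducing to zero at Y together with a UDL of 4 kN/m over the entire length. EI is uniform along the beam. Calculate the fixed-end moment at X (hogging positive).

Choose R_Y as the redundant. The primary structure is the cantilever fixed at X.
Free-end deflection of the primary structure under the applied loading (downward +):
  triangular load, peak 21 at the fixed end: w₀L⁴/(30EI) = 7000/EI
  UDL 4: wL⁴/(8EI) = 5000/EI
  δ_0 = 12000/EI
Tip deflection under a unit load at Y: L³/(3EI) = 333.3/EI.
Compatibility at Y: δ_0 − R_Y·δ_{YY} = 0, so R_Y = 12000/333.3 = 36 kN.
Moment equilibrium about X: M_X = Σ(load moments about X) − R_Y·L = 550 − 36×10 = 190 kN·m.

M_X = 190 kN·m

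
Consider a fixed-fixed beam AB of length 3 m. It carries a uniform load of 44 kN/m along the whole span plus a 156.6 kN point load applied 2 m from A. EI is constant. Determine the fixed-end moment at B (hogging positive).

Release both end moments; the primary structure is a simply-supported span AB with redundants M_A and M_B.
On the primary (simply-supported) span, the end slopes from the loading are:
  at A: UDL 44: wL³/(24EI) = 49.5/EI
  at B: UDL 44: wL³/(24EI) = 49.5/EI
  at A: point load 156.6 at a = 2: Pab(L + b)/(6LEI) = 69.6/EI
  at B: point load 156.6 at a = 2: Pab(L + a)/(6LEI) = 87/EI
  θ_A0 = 119.1/EI,  θ_B0 = 136.5/EI
Flexibility coefficients: a unit moment at one end gives L/(3EI) there and L/(6EI) at the far end, so f₁₁ = f₂₂ = 1/EI and f₁₂ = f₂₁ = 0.5/EI.
Compatibility — zero rotation at each built-in end:
  1 M_A + 0.5 M_B = 119.1
  0.5 M_A + 1 M_B = 136.5
Solving the pair gives M_A = 67.8 kN·m and M_B = 102.6 kN·m (hogging).

M_B = 102.6 kN·m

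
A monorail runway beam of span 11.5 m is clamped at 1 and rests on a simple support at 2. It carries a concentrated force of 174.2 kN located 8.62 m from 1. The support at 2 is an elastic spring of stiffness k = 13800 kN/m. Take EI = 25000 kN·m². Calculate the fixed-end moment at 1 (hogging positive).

Choose R_2 as the redundant. The primary structure is the cantilever fixed at 1.
Primary-structure tip deflection at 2 by superposition:
  point load 174.2 at a = 8.62: Pa²(3L − a)/(6EI) = 55831/EI
Tip deflection under a unit load at 2: L³/(3EI) = 507/EI.
With EI = 25000 kN·m²: δ_0 = 2.2332 m and δ_{22} = 0.020278 m/kN.
Compatibility — the spring shortens by R_2/k under the reaction it provides: δ_0 − R_2·δ_{22} = R_2/k. With 1/k = 0.000072 m/kN, R_2 = δ_0 / (δ_{22} + 1/k) = 2.2332 / (0.020278 + 0.000072) = 109.7 kN.
Moment equilibrium about 1: M_1 = Σ(load moments about 1) − R_2·L = 1502 − 109.7×11.5 = 239.6 kN·m.

M_1 = 239.6 kN·m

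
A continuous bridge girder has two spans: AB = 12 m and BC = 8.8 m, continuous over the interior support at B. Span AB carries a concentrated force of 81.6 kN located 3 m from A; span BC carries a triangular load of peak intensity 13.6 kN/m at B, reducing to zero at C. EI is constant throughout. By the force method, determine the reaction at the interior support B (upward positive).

Release continuity at B by inserting a hinge; the redundant is the internal moment M_B. The primary structure is two simply-supported spans AB and BC.
Discontinuity in slope at B on the released structure — sum the simple-span end rotations:
  span AB: point load 81.6 at a = 3: Pab(L + a)/(6LEI) = 459/EI
  span BC: triangular load, peak 13.6: w₀L³/(45EI) = 206/EI
  relative rotation θ_0 = (459 + 206)/EI = 665/EI
A unit hogging moment at B produces rotation L₁/(3EI) + L₂/(3EI) = 6.933/EI.
Slope continuity at B: θ_0 = M_B·6.933/EI, so M_B = 665/6.933 = 95.91 kN·m (hogging).
Span AB, ΣM about A with M_B applied at B: R_B^{AB}·12 = 244.8 + 95.91, so R_B^{AB} = 28.39 kN and R_A = 81.6 − 28.39 = 53.21 kN.
Span BC, ΣM about C: R_B^{BC}·8.8 = 351.1 + 95.91, so R_B^{BC} = 50.79 kN and R_C = 59.84 − 50.79 = 9.048 kN.
R_B = 28.39 + 50.79 = 79.18 kN.

R_B = 79.18 kN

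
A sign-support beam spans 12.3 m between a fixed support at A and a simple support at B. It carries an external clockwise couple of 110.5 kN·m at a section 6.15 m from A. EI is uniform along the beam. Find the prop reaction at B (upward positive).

R_B = 10.11 kN

Choose R_B as the redundant. The primary structure is the cantilever fixed at A.
Downward deflection at the released point B due to the loads:
  clockwise couple 110.5 at a = 6.15: M₀a(2L − a)/(2EI) = 6269/EI
Tip deflection under a unit load at B: L³/(3EI) = 620.3/EI.
Compatibility at B: δ_0 − R_B·δ_{BB} = 0, so R_B = 6269/620.3 = 10.11 kN.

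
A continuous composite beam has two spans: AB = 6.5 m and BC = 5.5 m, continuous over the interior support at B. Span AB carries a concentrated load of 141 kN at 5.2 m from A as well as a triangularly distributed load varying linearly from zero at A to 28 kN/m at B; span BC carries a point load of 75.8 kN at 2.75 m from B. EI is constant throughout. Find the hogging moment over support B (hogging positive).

Insert a hinge at B; M_B is the redundant, and each span becomes simply supported.
Discontinuity in slope at B on the released structure — sum the simple-span end rotations:
  span AB: point load 141 at a = 5.2: Pab(L + a)/(6LEI) = 285.9/EI
  span AB: triangular load, peak 28: w₀L³/(45EI) = 170.9/EI
  span BC: point load 75.8 at a = 2.75: Pab(L + b)/(6LEI) = 143.3/EI
  relative rotation θ_0 = (456.8 + 143.3)/EI = 600.1/EI
A unit hogging moment at B produces rotation L₁/(3EI) + L₂/(3EI) = 4/EI.
Slope continuity at B: θ_0 = M_B·4/EI, so M_B = 600.1/4 = 150 kN·m (hogging).

M_B = 150 kN·m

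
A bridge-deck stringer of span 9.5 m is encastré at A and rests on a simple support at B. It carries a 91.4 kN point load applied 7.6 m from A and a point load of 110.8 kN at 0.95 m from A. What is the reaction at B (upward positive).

Take the reaction at B as the redundant and release it; the primary structure is a cantilever fixed at A.
Deflection at B on the released cantilever, summing each load's contribution:
  point load 91.4 at a = 7.6: Pa²(3L − a)/(6EI) = 18389/EI
  point load 110.8 at a = 0.95: Pa²(3L − a)/(6EI) = 459.2/EI
  δ_0 = 18849/EI
Tip deflection under a unit load at B: L³/(3EI) = 285.8/EI.
Compatibility at B: δ_0 − R_B·δ_{BB} = 0, so R_B = 18849/285.8 = 65.95 kN.

R_B = 65.95 kN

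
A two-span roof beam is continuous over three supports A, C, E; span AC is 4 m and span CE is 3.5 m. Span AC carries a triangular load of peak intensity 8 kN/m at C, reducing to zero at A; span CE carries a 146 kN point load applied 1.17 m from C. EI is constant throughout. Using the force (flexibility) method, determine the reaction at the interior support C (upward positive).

R_C = 134 kN

Take M_C as the redundant. Released structure: two simple spans AC and CE with a hinge at C.
Discontinuity in slope at C on the released structure — sum the simple-span end rotations:
  span AC: triangular load, peak 8: w₀L³/(45EI) = 11.38/EI
  span CE: point load 146 at a = 1.17: Pab(L + b)/(6LEI) = 110.5/EI
  relative rotation θ_0 = (11.38 + 110.5)/EI = 121.9/EI
A unit hogging moment at C produces rotation L₁/(3EI) + L₂/(3EI) = 2.5/EI.
Compatibility: M_C·(L₁+L₂)/(3EI) = θ_0, giving M_C = 48.75 kN·m (hogging).
Span AC, ΣM about A with M_C applied at C: R_C^{AC}·4 = 42.67 + 48.75, so R_C^{AC} = 22.85 kN and R_A = 16 − 22.85 = -6.854 kN.
Span CE, ΣM about E: R_C^{CE}·3.5 = 340.2 + 48.75, so R_C^{CE} = 111.1 kN and R_E = 146 − 111.1 = 34.88 kN.
R_C = 22.85 + 111.1 = 134 kN.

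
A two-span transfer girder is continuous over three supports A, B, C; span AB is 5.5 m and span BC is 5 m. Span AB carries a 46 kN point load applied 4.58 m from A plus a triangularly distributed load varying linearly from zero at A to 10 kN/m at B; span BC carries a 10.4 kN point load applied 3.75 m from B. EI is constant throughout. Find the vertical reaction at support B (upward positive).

Release continuity at B by inserting a hinge; the redundant is the internal moment M_B. The primary structure is two simply-supported spans AB and BC.
End slopes at the hinge B, treating each span as simply supported:
  span AB: point load 46 at a = 4.58: Pab(L + a)/(6LEI) = 59.2/EI
  span AB: triangular load, peak 10: w₀L³/(45EI) = 36.97/EI
  span BC: point load 10.4 at a = 3.75: Pab(L + b)/(6LEI) = 10.16/EI
  relative rotation θ_0 = (96.18 + 10.16)/EI = 106.3/EI
A unit hogging moment at B produces rotation L₁/(3EI) + L₂/(3EI) = 3.5/EI.
Compatibility: M_B·(L₁+L₂)/(3EI) = θ_0, giving M_B = 30.38 kN·m (hogging).
Span AB, ΣM about A with M_B applied at B: R_B^{AB}·5.5 = 311.5 + 30.38, so R_B^{AB} = 62.16 kN and R_A = 73.5 − 62.16 = 11.34 kN.
Span BC, ΣM about C: R_B^{BC}·5 = 13 + 30.38, so R_B^{BC} = 8.676 kN and R_C = 10.4 − 8.676 = 1.724 kN.
R_B = 62.16 + 8.676 = 70.84 kN.

R_B = 70.84 kN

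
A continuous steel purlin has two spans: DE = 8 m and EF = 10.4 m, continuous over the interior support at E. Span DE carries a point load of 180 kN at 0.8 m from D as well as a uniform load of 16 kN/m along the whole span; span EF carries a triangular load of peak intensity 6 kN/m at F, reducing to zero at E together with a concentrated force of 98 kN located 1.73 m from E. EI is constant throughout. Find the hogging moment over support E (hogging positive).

M_E = 181.3 kN·m

Release continuity at E by inserting a hinge; the redundant is the internal moment M_E. The primary structure is two simply-supported spans DE and EF.
Discontinuity in slope at E on the released structure — sum the simple-span end rotations:
  span DE: point load 180 at a = 0.8: Pab(L + a)/(6LEI) = 190.1/EI
  span DE: UDL 16: wL³/(24EI) = 341.3/EI
  span EF: triangular load, peak 6: 7w₀L³/(360EI) = 131.2/EI
  span EF: point load 98 at a = 1.73: Pab(L + b)/(6LEI) = 449.2/EI
  relative rotation θ_0 = (531.4 + 580.5)/EI = 1112/EI
A unit hogging moment at E produces rotation L₁/(3EI) + L₂/(3EI) = 6.133/EI.
Slope continuity at E: θ_0 = M_E·6.133/EI, so M_E = 1112/6.133 = 181.3 kN·m (hogging).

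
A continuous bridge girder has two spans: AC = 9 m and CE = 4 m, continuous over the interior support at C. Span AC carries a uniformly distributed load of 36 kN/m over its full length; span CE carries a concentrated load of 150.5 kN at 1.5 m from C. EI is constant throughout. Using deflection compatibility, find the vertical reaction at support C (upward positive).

Release continuity at C by inserting a hinge; the redundant is the internal moment M_C. The primary structure is two simply-supported spans AC and CE.
Rotations at C on the released spans (each span's end-slope, ×1/EI):
  span AC: UDL 36: wL³/(24EI) = 1094/EI
  span CE: point load 150.5 at a = 1.5: Pab(L + b)/(6LEI) = 152.9/EI
  relative rotation θ_0 = (1094 + 152.9)/EI = 1246/EI
A unit hogging moment at C produces rotation L₁/(3EI) + L₂/(3EI) = 4.333/EI.
Slope continuity at C: θ_0 = M_C·4.333/EI, so M_C = 1246/4.333 = 287.6 kN·m (hogging).
Span AC, ΣM about A with M_C applied at C: R_C^{AC}·9 = 1458 + 287.6, so R_C^{AC} = 194 kN and R_A = 324 − 194 = 130 kN.
Span CE, ΣM about E: R_C^{CE}·4 = 376.2 + 287.6, so R_C^{CE} = 166 kN and R_E = 150.5 − 166 = -15.47 kN.
R_C = 194 + 166 = 359.9 kN.

R_C = 359.9 kN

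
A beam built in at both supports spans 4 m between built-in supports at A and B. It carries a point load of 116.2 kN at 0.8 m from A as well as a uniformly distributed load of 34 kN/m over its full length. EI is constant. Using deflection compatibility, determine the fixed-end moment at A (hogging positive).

M_A = 104.8 kN·m

Release both end moments; the primary structure is a simply-supported span AB with redundants M_A and M_B.
End rotations of the released simple span under the applied load (×1/EI):
  at A: point load 116.2 at a = 0.8: Pab(L + b)/(6LEI) = 89.24/EI
  at B: point load 116.2 at a = 0.8: Pab(L + a)/(6LEI) = 59.49/EI
  at A: UDL 34: wL³/(24EI) = 90.67/EI
  at B: UDL 34: wL³/(24EI) = 90.67/EI
  θ_A0 = 179.9/EI,  θ_B0 = 150.2/EI
Flexibility coefficients: a unit moment at one end gives L/(3EI) there and L/(6EI) at the far end, so f₁₁ = f₂₂ = 1.333/EI and f₁₂ = f₂₁ = 0.6667/EI.
Compatibility — zero rotation at each built-in end:
  1.333 M_A + 0.6667 M_B = 179.9
  0.6667 M_A + 1.333 M_B = 150.2
Solving the pair gives M_A = 104.8 kN·m and M_B = 60.21 kN·m (hogging).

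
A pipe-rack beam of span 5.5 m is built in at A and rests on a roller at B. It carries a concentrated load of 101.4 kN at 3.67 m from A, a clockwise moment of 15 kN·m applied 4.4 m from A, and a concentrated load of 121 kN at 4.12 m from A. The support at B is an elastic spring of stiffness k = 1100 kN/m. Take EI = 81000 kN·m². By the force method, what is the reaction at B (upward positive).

Take the reaction at B as the redundant and release it; the primary structure is a cantilever fixed at A.
Free-end deflection of the primary structure under the applied loading (downward +):
  point load 101.4 at a = 3.67: Pa²(3L − a)/(6EI) = 2920/EI
  clockwise couple 15 at a = 4.4: M₀a(2L − a)/(2EI) = 217.8/EI
  point load 121 at a = 4.12: Pa²(3L − a)/(6EI) = 4238/EI
  δ_0 = 7376/EI
Flexibility coefficient — unit upward force at B: δ_{BB} = L³/(3EI) = 55.46/EI.
With EI = 81000 kN·m²: δ_0 = 0.091063 m and δ_{BB} = 0.000685 m/kN.
Compatibility — the spring shortens by R_B/k under the reaction it provides: δ_0 − R_B·δ_{BB} = R_B/k. With 1/k = 0.000909 m/kN, R_B = δ_0 / (δ_{BB} + 1/k) = 0.091063 / (0.000685 + 0.000909) = 57.14 kN.

R_B = 57.14 kN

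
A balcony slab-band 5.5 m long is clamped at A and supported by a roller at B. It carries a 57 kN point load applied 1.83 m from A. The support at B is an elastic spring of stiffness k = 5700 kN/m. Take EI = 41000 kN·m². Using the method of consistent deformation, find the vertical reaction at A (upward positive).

Release the roller at B. Primary structure: cantilever fixed at A.
Primary-structure tip deflection at B by superposition:
  point load 57 at a = 1.83: Pa²(3L − a)/(6EI) = 466.7/EI
Tip deflection under a unit load at B: L³/(3EI) = 55.46/EI.
With EI = 41000 kN·m²: δ_0 = 0.011383 m and δ_{BB} = 0.001353 m/kN.
Compatibility — the spring shortens by R_B/k under the reaction it provides: δ_0 − R_B·δ_{BB} = R_B/k. With 1/k = 0.000175 m/kN, R_B = δ_0 / (δ_{BB} + 1/k) = 0.011383 / (0.001353 + 0.000175) = 7.449 kN.
Vertical equilibrium: R_A = ΣP − R_B = 57 − 7.449 = 49.55 kN.

R_A = 49.55 kN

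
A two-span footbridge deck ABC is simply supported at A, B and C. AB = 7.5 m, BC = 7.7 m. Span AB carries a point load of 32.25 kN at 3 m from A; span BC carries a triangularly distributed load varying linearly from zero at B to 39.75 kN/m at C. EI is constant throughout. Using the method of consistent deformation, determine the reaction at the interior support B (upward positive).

Release continuity at B by inserting a hinge; the redundant is the internal moment M_B. The primary structure is two simply-supported spans AB and BC.
End slopes at the hinge B, treating each span as simply supported:
  span AB: point load 32.25 at a = 3: Pab(L + a)/(6LEI) = 101.6/EI
  span BC: triangular load, peak 39.75: 7w₀L³/(360EI) = 352.9/EI
  relative rotation θ_0 = (101.6 + 352.9)/EI = 454.4/EI
A unit hogging moment at B produces rotation L₁/(3EI) + L₂/(3EI) = 5.067/EI.
Compatibility: M_B·(L₁+L₂)/(3EI) = θ_0, giving M_B = 89.69 kN·m (hogging).
Span AB, ΣM about A with M_B applied at B: R_B^{AB}·7.5 = 96.75 + 89.69, so R_B^{AB} = 24.86 kN and R_A = 32.25 − 24.86 = 7.391 kN.
Span BC, ΣM about C: R_B^{BC}·7.7 = 392.8 + 89.69, so R_B^{BC} = 62.66 kN and R_C = 153 − 62.66 = 90.38 kN.
R_B = 24.86 + 62.66 = 87.52 kN.

R_B = 87.52 kN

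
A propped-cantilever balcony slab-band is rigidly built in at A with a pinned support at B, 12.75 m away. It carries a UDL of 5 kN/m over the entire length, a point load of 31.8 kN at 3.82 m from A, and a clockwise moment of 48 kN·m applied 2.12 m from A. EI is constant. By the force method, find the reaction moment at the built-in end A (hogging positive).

M_A = 200 kN·m

Take the reaction at B as the redundant and release it; the primary structure is a cantilever fixed at A.
Primary-structure tip deflection at B by superposition:
  UDL 5: wL⁴/(8EI) = 16517/EI
  point load 31.8 at a = 3.82: Pa²(3L − a)/(6EI) = 2663/EI
  clockwise couple 48 at a = 2.12: M₀a(2L − a)/(2EI) = 1190/EI
  δ_0 = 20369/EI
Flexibility coefficient — unit upward force at B: δ_{BB} = L³/(3EI) = 690.9/EI.
The prop prevents deflection at B: R_B = δ_0/δ_{BB} = 20369/690.9 = 29.48 kN.
Moment equilibrium about A: M_A = Σ(load moments about A) − R_B·L = 575.9 − 29.48×12.75 = 200 kN·m.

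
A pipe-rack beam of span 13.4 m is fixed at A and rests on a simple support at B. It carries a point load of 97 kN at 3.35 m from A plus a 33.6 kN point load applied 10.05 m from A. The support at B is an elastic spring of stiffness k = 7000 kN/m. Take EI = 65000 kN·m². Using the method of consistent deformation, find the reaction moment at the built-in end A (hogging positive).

Take the reaction at B as the redundant and release it; the primary structure is a cantilever fixed at A.
Primary-structure tip deflection at B by superposition:
  point load 97 at a = 3.35: Pa²(3L − a)/(6EI) = 6686/EI
  point load 33.6 at a = 10.05: Pa²(3L − a)/(6EI) = 17053/EI
  δ_0 = 23739/EI
Tip deflection under a unit load at B: L³/(3EI) = 802/EI.
With EI = 65000 kN·m²: δ_0 = 0.36521 m and δ_{BB} = 0.012339 m/kN.
Compatibility — the spring shortens by R_B/k under the reaction it provides: δ_0 − R_B·δ_{BB} = R_B/k. With 1/k = 0.000143 m/kN, R_B = δ_0 / (δ_{BB} + 1/k) = 0.36521 / (0.012339 + 0.000143) = 29.26 kN.
Moment equilibrium about A: M_A = Σ(load moments about A) − R_B·L = 662.6 − 29.26×13.4 = 270.6 kN·m.

M_A = 270.6 kN·m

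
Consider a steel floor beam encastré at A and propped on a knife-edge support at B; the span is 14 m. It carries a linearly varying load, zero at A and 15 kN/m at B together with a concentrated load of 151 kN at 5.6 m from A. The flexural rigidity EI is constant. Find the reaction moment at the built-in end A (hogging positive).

Release the roller at B. Primary structure: cantilever fixed at A.
Downward deflection at the released point B due to the loads:
  triangular load, peak 15 at the free end: 11w₀L⁴/(120EI) = 52822/EI
  point load 151 at a = 5.6: Pa²(3L − a)/(6EI) = 28728/EI
  δ_0 = 81550/EI
Tip deflection under a unit load at B: L³/(3EI) = 914.7/EI.
The prop prevents deflection at B: R_B = δ_0/δ_{BB} = 81550/914.7 = 89.16 kN.
Moment equilibrium about A: M_A = Σ(load moments about A) − R_B·L = 1826 − 89.16×14 = 577.4 kN·m.

M_A = 577.4 kN·m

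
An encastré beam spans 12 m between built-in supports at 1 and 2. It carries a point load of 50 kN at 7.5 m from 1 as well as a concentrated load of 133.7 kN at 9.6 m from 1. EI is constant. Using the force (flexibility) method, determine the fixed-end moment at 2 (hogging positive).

M_2 = 293.3 kN·m

Take the two fixed-end moments M_1, M_2 as redundants; the released structure is the simple span 12.
On the primary (simply-supported) span, the end slopes from the loading are:
  at 1: point load 50 at a = 7.5: Pab(L + b)/(6LEI) = 386.7/EI
  at 2: point load 50 at a = 7.5: Pab(L + a)/(6LEI) = 457/EI
  at 1: point load 133.7 at a = 9.6: Pab(L + b)/(6LEI) = 616.1/EI
  at 2: point load 133.7 at a = 9.6: Pab(L + a)/(6LEI) = 924.1/EI
  θ_10 = 1003/EI,  θ_20 = 1381/EI
Flexibility coefficients: a unit moment at one end gives L/(3EI) there and L/(6EI) at the far end, so f₁₁ = f₂₂ = 4/EI and f₁₂ = f₂₁ = 2/EI.
Compatibility — zero rotation at each built-in end:
  4 M_1 + 2 M_2 = 1003
  2 M_1 + 4 M_2 = 1381
Solving the pair gives M_1 = 104.1 kN·m and M_2 = 293.3 kN·m (hogging).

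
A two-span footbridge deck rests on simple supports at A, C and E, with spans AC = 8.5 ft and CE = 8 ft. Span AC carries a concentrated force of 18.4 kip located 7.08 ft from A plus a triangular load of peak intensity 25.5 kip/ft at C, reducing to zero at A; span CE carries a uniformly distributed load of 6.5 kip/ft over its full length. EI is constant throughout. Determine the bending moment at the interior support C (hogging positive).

Take M_C as the redundant. Released structure: two simple spans AC and CE with a hinge at C.
End slopes at the hinge C, treating each span as simply supported:
  span AC: point load 18.4 at a = 7.08: Pab(L + a)/(6LEI) = 56.51/EI
  span AC: triangular load, peak 25.5: w₀L³/(45EI) = 348/EI
  span CE: UDL 6.5: wL³/(24EI) = 138.7/EI
  relative rotation θ_0 = (404.5 + 138.7)/EI = 543.2/EI
A unit hogging moment at C produces rotation L₁/(3EI) + L₂/(3EI) = 5.5/EI.
Compatibility: M_C·(L₁+L₂)/(3EI) = θ_0, giving M_C = 98.76 kip·ft (hogging).

M_C = 98.76 kip·ft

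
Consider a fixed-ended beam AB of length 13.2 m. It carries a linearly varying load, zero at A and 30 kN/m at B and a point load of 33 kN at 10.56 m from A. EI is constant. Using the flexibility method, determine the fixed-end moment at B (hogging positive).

Take the two fixed-end moments M_A, M_B as redundants; the released structure is the simple span AB.
End rotations of the released simple span under the applied load (×1/EI):
  at A: triangular load, peak 30: 7w₀L³/(360EI) = 1342/EI
  at B: triangular load, peak 30: w₀L³/(45EI) = 1533/EI
  at A: point load 33 at a = 10.56: Pab(L + b)/(6LEI) = 184/EI
  at B: point load 33 at a = 10.56: Pab(L + a)/(6LEI) = 276/EI
  θ_A0 = 1526/EI,  θ_B0 = 1809/EI
Flexibility coefficients: a unit moment at one end gives L/(3EI) there and L/(6EI) at the far end, so f₁₁ = f₂₂ = 4.4/EI and f₁₂ = f₂₁ = 2.2/EI.
Compatibility — zero rotation at each built-in end:
  4.4 M_A + 2.2 M_B = 1526
  2.2 M_A + 4.4 M_B = 1809
Solving the pair gives M_A = 188.2 kN·m and M_B = 317.1 kN·m (hogging).

M_B = 317.1 kN·m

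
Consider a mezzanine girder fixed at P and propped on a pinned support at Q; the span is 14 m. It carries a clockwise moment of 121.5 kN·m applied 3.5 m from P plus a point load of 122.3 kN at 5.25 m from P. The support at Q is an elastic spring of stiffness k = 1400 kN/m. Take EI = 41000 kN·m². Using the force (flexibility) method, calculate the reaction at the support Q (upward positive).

R_Q = 27.39 kN

Remove the prop at Q; the released (primary) structure is a cantilever built in at P.
Free-end deflection of the primary structure under the applied loading (downward +):
  clockwise couple 121.5 at a = 3.5: M₀a(2L − a)/(2EI) = 5209/EI
  point load 122.3 at a = 5.25: Pa²(3L − a)/(6EI) = 20647/EI
  δ_0 = 25856/EI
Flexibility coefficient — unit upward force at Q: δ_{QQ} = L³/(3EI) = 914.7/EI.
With EI = 41000 kN·m²: δ_0 = 0.63064 m and δ_{QQ} = 0.022309 m/kN.
Compatibility — the spring shortens by R_Q/k under the reaction it provides: δ_0 − R_Q·δ_{QQ} = R_Q/k. With 1/k = 0.000714 m/kN, R_Q = δ_0 / (δ_{QQ} + 1/k) = 0.63064 / (0.022309 + 0.000714) = 27.39 kN.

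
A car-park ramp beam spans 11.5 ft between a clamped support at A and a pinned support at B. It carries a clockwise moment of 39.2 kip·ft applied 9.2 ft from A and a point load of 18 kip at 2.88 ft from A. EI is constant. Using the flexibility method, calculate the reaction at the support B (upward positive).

R_B = 6.461 kip

Release the roller at B. Primary structure: cantilever fixed at A.
Downward deflection at the released point B due to the loads:
  clockwise couple 39.2 at a = 9.2: M₀a(2L − a)/(2EI) = 2488/EI
  point load 18 at a = 2.88: Pa²(3L − a)/(6EI) = 786.8/EI
  δ_0 = 3275/EI
Tip deflection under a unit load at B: L³/(3EI) = 507/EI.
Compatibility at B: δ_0 − R_B·δ_{BB} = 0, so R_B = 3275/507 = 6.461 kip.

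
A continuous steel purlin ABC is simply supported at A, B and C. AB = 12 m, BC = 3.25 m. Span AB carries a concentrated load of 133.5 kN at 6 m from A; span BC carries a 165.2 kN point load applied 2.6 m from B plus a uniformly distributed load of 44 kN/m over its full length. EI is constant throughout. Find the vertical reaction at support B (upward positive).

R_B = 272.8 kN

Release continuity at B by inserting a hinge; the redundant is the internal moment M_B. The primary structure is two simply-supported spans AB and BC.
End slopes at the hinge B, treating each span as simply supported:
  span AB: point load 133.5 at a = 6: Pab(L + a)/(6LEI) = 1202/EI
  span BC: point load 165.2 at a = 2.6: Pab(L + b)/(6LEI) = 55.84/EI
  span BC: UDL 44: wL³/(24EI) = 62.93/EI
  relative rotation θ_0 = (1202 + 118.8)/EI = 1320/EI
A unit hogging moment at B produces rotation L₁/(3EI) + L₂/(3EI) = 5.083/EI.
Slope continuity at B: θ_0 = M_B·5.083/EI, so M_B = 1320/5.083 = 259.7 kN·m (hogging).
Span AB, ΣM about A with M_B applied at B: R_B^{AB}·12 = 801 + 259.7, so R_B^{AB} = 88.39 kN and R_A = 133.5 − 88.39 = 45.11 kN.
Span BC, ΣM about C: R_B^{BC}·3.25 = 339.8 + 259.7, so R_B^{BC} = 184.5 kN and R_C = 308.2 − 184.5 = 123.7 kN.
R_B = 88.39 + 184.5 = 272.8 kN.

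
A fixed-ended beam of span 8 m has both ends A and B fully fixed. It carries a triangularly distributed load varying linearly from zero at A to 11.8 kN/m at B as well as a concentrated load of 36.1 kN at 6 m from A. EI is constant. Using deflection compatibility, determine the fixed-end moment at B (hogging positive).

Release both end moments; the primary structure is a simply-supported span AB with redundants M_A and M_B.
Simple-span end rotations at A and B under the given loads:
  at A: triangular load, peak 11.8: 7w₀L³/(360EI) = 117.5/EI
  at B: triangular load, peak 11.8: w₀L³/(45EI) = 134.3/EI
  at A: point load 36.1 at a = 6: Pab(L + b)/(6LEI) = 90.25/EI
  at B: point load 36.1 at a = 6: Pab(L + a)/(6LEI) = 126.3/EI
  θ_A0 = 207.7/EI,  θ_B0 = 260.6/EI
Flexibility coefficients: a unit moment at one end gives L/(3EI) there and L/(6EI) at the far end, so f₁₁ = f₂₂ = 2.667/EI and f₁₂ = f₂₁ = 1.333/EI.
Compatibility — zero rotation at each built-in end:
  2.667 M_A + 1.333 M_B = 207.7
  1.333 M_A + 2.667 M_B = 260.6
Solving the pair gives M_A = 38.71 kN·m and M_B = 78.37 kN·m (hogging).

M_B = 78.37 kN·m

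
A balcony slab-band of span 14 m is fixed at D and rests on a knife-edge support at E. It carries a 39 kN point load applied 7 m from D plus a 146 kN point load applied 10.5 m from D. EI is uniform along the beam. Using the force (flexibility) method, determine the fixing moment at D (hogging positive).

M_D = 341.9 kN·m

Remove the prop at E; the released (primary) structure is a cantilever built in at D.
Deflection at E on the released cantilever, summing each load's contribution:
  point load 39 at a = 7: Pa²(3L − a)/(6EI) = 11148/EI
  point load 146 at a = 10.5: Pa²(3L − a)/(6EI) = 84507/EI
  δ_0 = 95654/EI
Flexibility coefficient — unit upward force at E: δ_{EE} = L³/(3EI) = 914.7/EI.
Compatibility at E: δ_0 − R_E·δ_{EE} = 0, so R_E = 95654/914.7 = 104.6 kN.
Moment equilibrium about D: M_D = Σ(load moments about D) − R_E·L = 1806 − 104.6×14 = 341.9 kN·m.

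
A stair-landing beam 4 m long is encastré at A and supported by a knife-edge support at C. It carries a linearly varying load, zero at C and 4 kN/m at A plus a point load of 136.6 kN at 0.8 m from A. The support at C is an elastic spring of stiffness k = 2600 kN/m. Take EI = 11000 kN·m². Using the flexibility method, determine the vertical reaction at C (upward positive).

Take the reaction at C as the redundant and release it; the primary structure is a cantilever fixed at A.
Downward deflection at the released point C due to the loads:
  triangular load, peak 4 at the fixed end: w₀L⁴/(30EI) = 34.13/EI
  point load 136.6 at a = 0.8: Pa²(3L − a)/(6EI) = 163.2/EI
  δ_0 = 197.3/EI
Flexibility coefficient — unit upward force at C: δ_{CC} = L³/(3EI) = 21.33/EI.
With EI = 11000 kN·m²: δ_0 = 0.017939 m and δ_{CC} = 0.001939 m/kN.
Compatibility — the spring shortens by R_C/k under the reaction it provides: δ_0 − R_C·δ_{CC} = R_C/k. With 1/k = 0.000385 m/kN, R_C = δ_0 / (δ_{CC} + 1/k) = 0.017939 / (0.001939 + 0.000385) = 7.719 kN.

R_C = 7.719 kN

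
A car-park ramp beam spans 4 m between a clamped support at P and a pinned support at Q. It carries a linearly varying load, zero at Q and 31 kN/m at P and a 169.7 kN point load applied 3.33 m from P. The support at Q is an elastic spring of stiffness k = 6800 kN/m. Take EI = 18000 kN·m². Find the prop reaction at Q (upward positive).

Choose R_Q as the redundant. The primary structure is the cantilever fixed at P.
Primary-structure tip deflection at Q by superposition:
  triangular load, peak 31 at the fixed end: w₀L⁴/(30EI) = 264.5/EI
  point load 169.7 at a = 3.33: Pa²(3L − a)/(6EI) = 2719/EI
  δ_0 = 2984/EI
Flexibility coefficient — unit upward force at Q: δ_{QQ} = L³/(3EI) = 21.33/EI.
With EI = 18000 kN·m²: δ_0 = 0.16576 m and δ_{QQ} = 0.001185 m/kN.
Compatibility — the spring shortens by R_Q/k under the reaction it provides: δ_0 − R_Q·δ_{QQ} = R_Q/k. With 1/k = 0.000147 m/kN, R_Q = δ_0 / (δ_{QQ} + 1/k) = 0.16576 / (0.001185 + 0.000147) = 124.4 kN.

R_Q = 124.4 kN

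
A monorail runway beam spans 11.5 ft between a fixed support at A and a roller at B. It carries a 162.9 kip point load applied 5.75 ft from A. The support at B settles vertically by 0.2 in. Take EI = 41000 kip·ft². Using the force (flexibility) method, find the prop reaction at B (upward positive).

R_B = 49.56 kip

Choose R_B as the redundant. The primary structure is the cantilever fixed at A.
Deflection at B on the released cantilever, summing each load's contribution:
  point load 162.9 at a = 5.75: Pa²(3L − a)/(6EI) = 25807/EI
Flexibility coefficient — unit upward force at B: δ_{BB} = L³/(3EI) = 507/EI.
With EI = 41000 kip·ft²: δ_0 = 0.62945 ft and δ_{BB} = 0.012365 ft/kip.
Compatibility — the beam at B must follow the support down by 0.01667 ft: δ_0 − R_B·δ_{BB} = 0.01667, so R_B = (0.62945 − 0.01667)/0.012365 = 49.56 kip.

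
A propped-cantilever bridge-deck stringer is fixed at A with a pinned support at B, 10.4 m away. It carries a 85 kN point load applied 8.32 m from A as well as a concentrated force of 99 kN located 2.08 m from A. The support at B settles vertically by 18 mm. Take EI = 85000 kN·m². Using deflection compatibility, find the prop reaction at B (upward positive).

R_B = 61.3 kN

Remove the prop at B; the released (primary) structure is a cantilever built in at A.
Deflection at B on the released cantilever, summing each load's contribution:
  point load 85 at a = 8.32: Pa²(3L − a)/(6EI) = 22437/EI
  point load 99 at a = 2.08: Pa²(3L − a)/(6EI) = 2079/EI
  δ_0 = 24516/EI
Tip deflection under a unit load at B: L³/(3EI) = 375/EI.
With EI = 85000 kN·m²: δ_0 = 0.28842 m and δ_{BB} = 0.004411 m/kN.
Compatibility — the beam at B must follow the support down by 0.018 m: δ_0 − R_B·δ_{BB} = 0.018, so R_B = (0.28842 − 0.018)/0.004411 = 61.3 kN.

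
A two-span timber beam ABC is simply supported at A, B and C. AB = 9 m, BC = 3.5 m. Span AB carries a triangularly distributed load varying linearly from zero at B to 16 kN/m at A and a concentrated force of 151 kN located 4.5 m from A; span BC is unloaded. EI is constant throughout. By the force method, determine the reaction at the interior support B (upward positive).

Take M_B as the redundant. Released structure: two simple spans AB and BC with a hinge at B.
End slopes at the hinge B, treating each span as simply supported:
  span AB: triangular load, peak 16: 7w₀L³/(360EI) = 226.8/EI
  span AB: point load 151 at a = 4.5: Pab(L + a)/(6LEI) = 764.4/EI
  relative rotation θ_0 = (991.2 + 0)/EI = 991.2/EI
A unit hogging moment at B produces rotation L₁/(3EI) + L₂/(3EI) = 4.167/EI.
Slope continuity at B: θ_0 = M_B·4.167/EI, so M_B = 991.2/4.167 = 237.9 kN·m (hogging).
Span AB, ΣM about A with M_B applied at B: R_B^{AB}·9 = 895.5 + 237.9, so R_B^{AB} = 125.9 kN and R_A = 223 − 125.9 = 97.07 kN.
Span BC, ΣM about C: R_B^{BC}·3.5 = 0 + 237.9, so R_B^{BC} = 67.97 kN and R_C = 0 − 67.97 = -67.97 kN.
R_B = 125.9 + 67.97 = 193.9 kN.

R_B = 193.9 kN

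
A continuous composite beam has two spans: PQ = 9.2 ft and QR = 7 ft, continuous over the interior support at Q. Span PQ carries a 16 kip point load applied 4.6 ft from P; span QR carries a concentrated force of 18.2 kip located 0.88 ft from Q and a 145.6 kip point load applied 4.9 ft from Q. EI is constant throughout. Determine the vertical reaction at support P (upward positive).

Insert a hinge at Q; M_Q is the redundant, and each span becomes simply supported.
Discontinuity in slope at Q on the released structure — sum the simple-span end rotations:
  span PQ: point load 16 at a = 4.6: Pab(L + a)/(6LEI) = 84.64/EI
  span QR: point load 18.2 at a = 0.88: Pab(L + b)/(6LEI) = 30.62/EI
  span QR: point load 145.6 at a = 4.9: Pab(L + b)/(6LEI) = 324.6/EI
  relative rotation θ_0 = (84.64 + 355.2)/EI = 439.9/EI
A unit hogging moment at Q produces rotation L₁/(3EI) + L₂/(3EI) = 5.4/EI.
Compatibility: M_Q·(L₁+L₂)/(3EI) = θ_0, giving M_Q = 81.46 kip·ft (hogging).
Span PQ, ΣM about P with M_Q applied at Q: R_Q^{PQ}·9.2 = 73.6 + 81.46, so R_Q^{PQ} = 16.85 kip and R_P = 16 − 16.85 = -0.8541 kip.

R_P = -0.8541 kip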